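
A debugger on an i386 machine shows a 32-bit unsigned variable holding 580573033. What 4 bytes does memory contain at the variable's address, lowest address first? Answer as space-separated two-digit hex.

580573033 in hexadecimal, padded to 32 bits, is 0x229AD769.
Split into bytes (most-significant first): 22 9A D7 69.
Little-endian stores the least-significant byte at the lowest address.
So at ascending addresses the bytes are 69 D7 9A 22.

69 D7 9A 22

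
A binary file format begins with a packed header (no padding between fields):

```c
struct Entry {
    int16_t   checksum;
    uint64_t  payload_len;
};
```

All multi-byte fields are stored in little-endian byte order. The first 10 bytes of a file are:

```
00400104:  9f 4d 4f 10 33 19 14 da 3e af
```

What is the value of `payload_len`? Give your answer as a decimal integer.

`payload_len` follows `checksum` (2 bytes), so it starts at byte offset 2 and occupies 8 bytes.
Bytes at offsets 2..9: 4F 10 33 19 14 DA 3E AF.
Little-endian stores the least-significant byte at the lowest address.
Reassemble most-significant byte first: AF 3E DA 14 19 33 10 4F → 0xAF3EDA141933104F.
0xAF3EDA141933104F = 12627770185050427471.

12627770185050427471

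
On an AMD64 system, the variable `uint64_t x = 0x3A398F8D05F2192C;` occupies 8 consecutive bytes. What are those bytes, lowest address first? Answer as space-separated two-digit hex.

Split into bytes (most-significant first): 3A 39 8F 8D 05 F2 19 2C.
Little-endian stores the least-significant byte at the lowest address.
So at ascending addresses the bytes are 2C 19 F2 05 8D 8F 39 3A.

2C 19 F2 05 8D 8F 39 3A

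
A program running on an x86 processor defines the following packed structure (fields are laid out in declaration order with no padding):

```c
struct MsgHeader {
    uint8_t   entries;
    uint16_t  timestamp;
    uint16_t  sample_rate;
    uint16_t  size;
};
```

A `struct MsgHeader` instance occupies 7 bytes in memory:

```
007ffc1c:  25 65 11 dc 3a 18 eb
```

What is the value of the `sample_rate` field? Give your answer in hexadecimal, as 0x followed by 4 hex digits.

`sample_rate` follows `entries` (1 B), `timestamp` (2 B), so it starts at offset 1 + 2 = 3 and occupies 2 bytes.
Bytes at offsets 3..4: DC 3A.
In little-endian order the low byte comes first in memory.
Reassemble most-significant byte first: 3A DC → 0x3ADC.

0x3ADC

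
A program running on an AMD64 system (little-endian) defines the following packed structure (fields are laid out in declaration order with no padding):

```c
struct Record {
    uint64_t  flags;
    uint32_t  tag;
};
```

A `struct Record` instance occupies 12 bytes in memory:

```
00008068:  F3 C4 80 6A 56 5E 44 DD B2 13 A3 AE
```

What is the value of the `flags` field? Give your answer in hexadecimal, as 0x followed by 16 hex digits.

0xDD445E566A80C4F3

`flags` is the first field, at byte offset 0, occupying 8 bytes.
Bytes at offsets 0..7: F3 C4 80 6A 56 5E 44 DD.
Little-endian stores the least-significant byte at the lowest address.
Reassemble most-significant byte first: DD 44 5E 56 6A 80 C4 F3 → 0xDD445E566A80C4F3.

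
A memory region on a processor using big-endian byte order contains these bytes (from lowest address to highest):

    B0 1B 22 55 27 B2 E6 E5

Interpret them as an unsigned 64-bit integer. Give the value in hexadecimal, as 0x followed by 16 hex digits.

0xB01B225527B2E6E5

Big-endian: lowest address holds the most-significant byte.
The bytes are already most-significant first: 0xB01B225527B2E6E5.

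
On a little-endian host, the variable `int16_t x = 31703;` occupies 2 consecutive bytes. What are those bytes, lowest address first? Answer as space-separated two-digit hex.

D7 7B

31703 in hexadecimal, padded to 16 bits, is 0x7BD7.
Split into bytes (most-significant first): 7B D7.
Little-endian stores the least-significant byte at the lowest address.
So at ascending addresses the bytes are D7 7B.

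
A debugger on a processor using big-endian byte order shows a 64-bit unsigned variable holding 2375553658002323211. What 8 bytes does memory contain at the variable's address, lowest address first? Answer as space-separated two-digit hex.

20 F7 A9 77 3A 1B B7 0B

2375553658002323211 in hexadecimal, padded to 64 bits, is 0x20F7A9773A1BB70B.
Split into bytes (most-significant first): 20 F7 A9 77 3A 1B B7 0B.
Big-endian: lowest address holds the most-significant byte.
So the memory order matches the most-significant-first order: 20 F7 A9 77 3A 1B B7 0B.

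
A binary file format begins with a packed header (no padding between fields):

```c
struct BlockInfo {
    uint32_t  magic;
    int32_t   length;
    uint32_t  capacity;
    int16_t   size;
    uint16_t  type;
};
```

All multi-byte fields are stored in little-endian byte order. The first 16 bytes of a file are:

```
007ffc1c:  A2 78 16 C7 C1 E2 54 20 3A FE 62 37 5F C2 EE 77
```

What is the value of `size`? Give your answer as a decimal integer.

`size` follows `magic` (4 B), `length` (4 B), `capacity` (4 B), so it starts at offset 4 + 4 + 4 = 12 and occupies 2 bytes.
Bytes at offsets 12..13: 5F C2.
Little-endian stores the least-significant byte at the lowest address.
Reassemble most-significant byte first: C2 5F → 0xC25F.
Top bit is set, so as a signed 16-bit value this is 0xC25F − 2^16 = -15777.

-15777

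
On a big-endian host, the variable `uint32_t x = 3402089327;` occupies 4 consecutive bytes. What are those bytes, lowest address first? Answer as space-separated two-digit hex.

3402089327 in hexadecimal, padded to 32 bits, is 0xCAC7C36F.
Split into bytes (most-significant first): CA C7 C3 6F.
Big-endian stores the most-significant byte at the lowest address.
So the memory order matches the most-significant-first order: CA C7 C3 6F.

CA C7 C3 6F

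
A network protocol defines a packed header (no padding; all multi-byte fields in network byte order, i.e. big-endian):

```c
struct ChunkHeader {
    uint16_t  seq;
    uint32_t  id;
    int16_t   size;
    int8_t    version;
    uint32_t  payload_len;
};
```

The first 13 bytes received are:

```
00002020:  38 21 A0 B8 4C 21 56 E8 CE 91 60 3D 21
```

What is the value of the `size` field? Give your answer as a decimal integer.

`size` follows `seq` (2 B), `id` (4 B), so it starts at offset 2 + 4 = 6 and occupies 2 bytes.
Bytes at offsets 6..7: 56 E8.
Big-endian: lowest address holds the most-significant byte.
The bytes are already most-significant first: 0x56E8.
0x56E8 = 22248.

22248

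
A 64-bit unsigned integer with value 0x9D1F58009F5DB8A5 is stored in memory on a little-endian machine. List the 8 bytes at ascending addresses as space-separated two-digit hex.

Split into bytes (most-significant first): 9D 1F 58 00 9F 5D B8 A5.
Little-endian stores the least-significant byte at the lowest address.
So at ascending addresses the bytes are A5 B8 5D 9F 00 58 1F 9D.

A5 B8 5D 9F 00 58 1F 9D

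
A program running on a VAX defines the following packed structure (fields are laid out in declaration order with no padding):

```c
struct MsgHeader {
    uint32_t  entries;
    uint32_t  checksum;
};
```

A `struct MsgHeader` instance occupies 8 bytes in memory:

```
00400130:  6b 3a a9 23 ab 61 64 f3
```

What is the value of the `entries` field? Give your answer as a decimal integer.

`entries` is the first field, at byte offset 0, occupying 4 bytes.
Bytes at offsets 0..3: 6B 3A A9 23.
In little-endian order the low byte comes first in memory.
Reassemble most-significant byte first: 23 A9 3A 6B → 0x23A93A6B.
0x23A93A6B = 598293099.

598293099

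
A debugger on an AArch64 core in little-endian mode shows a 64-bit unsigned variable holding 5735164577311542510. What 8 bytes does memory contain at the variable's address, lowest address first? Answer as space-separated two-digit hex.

5735164577311542510 in hexadecimal, padded to 64 bits, is 0x4F9765CBFF0ECCEE.
Split into bytes (most-significant first): 4F 97 65 CB FF 0E CC EE.
In little-endian order the low byte comes first in memory.
So at ascending addresses the bytes are EE CC 0E FF CB 65 97 4F.

EE CC 0E FF CB 65 97 4F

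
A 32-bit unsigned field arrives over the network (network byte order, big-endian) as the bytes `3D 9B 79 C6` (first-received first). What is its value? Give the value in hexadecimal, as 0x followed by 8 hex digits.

0x3D9B79C6

Big-endian stores the most-significant byte at the lowest address.
The bytes are already most-significant first: 0x3D9B79C6.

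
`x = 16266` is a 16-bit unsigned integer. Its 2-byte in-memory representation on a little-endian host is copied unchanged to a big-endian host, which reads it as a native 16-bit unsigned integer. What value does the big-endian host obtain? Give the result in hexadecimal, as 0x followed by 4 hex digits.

16266 in 16-bit hexadecimal is 0x3F8A.
Stored little-endian, the bytes at ascending addresses are 8A 3F.
Read back as big-endian, the last byte is least significant, giving 0x8A3F.

0x8A3F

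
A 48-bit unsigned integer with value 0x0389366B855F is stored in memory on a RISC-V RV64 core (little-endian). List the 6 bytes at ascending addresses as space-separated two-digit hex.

Split into bytes (most-significant first): 03 89 36 6B 85 5F.
Little-endian stores the least-significant byte at the lowest address.
So at ascending addresses the bytes are 5F 85 6B 36 89 03.

5F 85 6B 36 89 03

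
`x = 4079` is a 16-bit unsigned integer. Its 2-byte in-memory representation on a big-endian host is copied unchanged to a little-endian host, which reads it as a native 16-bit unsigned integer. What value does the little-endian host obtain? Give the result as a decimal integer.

61199

4079 in 16-bit hexadecimal is 0x0FEF.
Stored big-endian, the bytes at ascending addresses are 0F EF.
Read back as little-endian, the first byte is least significant, giving 0xEF0F.
0xEF0F = 61199.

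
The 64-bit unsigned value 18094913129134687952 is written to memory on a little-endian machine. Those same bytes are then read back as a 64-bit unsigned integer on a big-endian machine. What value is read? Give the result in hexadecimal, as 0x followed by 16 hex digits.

0xD006A0B79E0B1EFB

18094913129134687952 in 64-bit hexadecimal is 0xFB1E0B9EB7A006D0.
Stored little-endian, the bytes at ascending addresses are D0 06 A0 B7 9E 0B 1E FB.
Read back as big-endian, the last byte is least significant, giving 0xD006A0B79E0B1EFB.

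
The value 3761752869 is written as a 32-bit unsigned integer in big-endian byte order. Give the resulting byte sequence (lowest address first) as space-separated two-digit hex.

E0 37 CB 25

3761752869 in hexadecimal, padded to 32 bits, is 0xE037CB25.
Split into bytes (most-significant first): E0 37 CB 25.
In big-endian order the high byte comes first in memory.
So the memory order matches the most-significant-first order: E0 37 CB 25.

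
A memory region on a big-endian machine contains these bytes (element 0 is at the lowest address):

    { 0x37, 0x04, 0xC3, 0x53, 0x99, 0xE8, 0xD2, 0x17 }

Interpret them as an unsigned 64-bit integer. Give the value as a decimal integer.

In big-endian order the high byte comes first in memory.
The bytes are already most-significant first: 0x3704C35399E8D217.
0x3704C35399E8D217 = 3964508335824753175.

3964508335824753175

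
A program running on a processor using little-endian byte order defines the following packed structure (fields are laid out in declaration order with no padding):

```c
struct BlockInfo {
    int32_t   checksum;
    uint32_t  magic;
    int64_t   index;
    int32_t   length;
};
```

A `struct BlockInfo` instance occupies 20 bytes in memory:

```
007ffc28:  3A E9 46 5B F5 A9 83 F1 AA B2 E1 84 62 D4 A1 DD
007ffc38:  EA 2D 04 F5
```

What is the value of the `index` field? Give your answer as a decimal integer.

`index` follows `checksum` (4 B), `magic` (4 B), so it starts at offset 4 + 4 = 8 and occupies 8 bytes.
Bytes at offsets 8..15: AA B2 E1 84 62 D4 A1 DD.
In little-endian order the low byte comes first in memory.
Reassemble most-significant byte first: DD A1 D4 62 84 E1 B2 AA → 0xDDA1D46284E1B2AA.
Top bit is set, so as a signed 64-bit value this is 0xDDA1D46284E1B2AA − 2^64 = -2476464800475794774.

-2476464800475794774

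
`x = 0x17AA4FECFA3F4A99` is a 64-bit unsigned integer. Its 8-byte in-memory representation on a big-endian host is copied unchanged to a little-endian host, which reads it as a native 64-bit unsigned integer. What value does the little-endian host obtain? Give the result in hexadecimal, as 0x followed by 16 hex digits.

Stored big-endian, the bytes at ascending addresses are 17 AA 4F EC FA 3F 4A 99.
Read back as little-endian, the first byte is least significant, giving 0x994A3FFAEC4FAA17.

0x994A3FFAEC4FAA17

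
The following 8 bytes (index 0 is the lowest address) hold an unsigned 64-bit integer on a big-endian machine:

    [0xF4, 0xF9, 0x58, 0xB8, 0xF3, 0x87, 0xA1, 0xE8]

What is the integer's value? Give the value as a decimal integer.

Big-endian: lowest address holds the most-significant byte.
The bytes are already most-significant first: 0xF4F958B8F387A1E8.
0xF4F958B8F387A1E8 = 17652237765838348776.

17652237765838348776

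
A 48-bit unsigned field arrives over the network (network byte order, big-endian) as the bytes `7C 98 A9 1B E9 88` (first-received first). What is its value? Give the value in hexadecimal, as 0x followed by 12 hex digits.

In big-endian order the high byte comes first in memory.
The bytes are already most-significant first: 0x7C98A91BE988.

0x7C98A91BE988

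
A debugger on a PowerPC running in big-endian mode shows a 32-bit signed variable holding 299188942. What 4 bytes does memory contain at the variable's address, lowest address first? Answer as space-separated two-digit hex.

299188942 in hexadecimal, padded to 32 bits, is 0x11D542CE.
Split into bytes (most-significant first): 11 D5 42 CE.
In big-endian order the high byte comes first in memory.
So the memory order matches the most-significant-first order: 11 D5 42 CE.

11 D5 42 CE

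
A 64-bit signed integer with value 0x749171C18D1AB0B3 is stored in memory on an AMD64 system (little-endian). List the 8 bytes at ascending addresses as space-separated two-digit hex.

B3 B0 1A 8D C1 71 91 74

Split into bytes (most-significant first): 74 91 71 C1 8D 1A B0 B3.
Little-endian: lowest address holds the least-significant byte.
So at ascending addresses the bytes are B3 B0 1A 8D C1 71 91 74.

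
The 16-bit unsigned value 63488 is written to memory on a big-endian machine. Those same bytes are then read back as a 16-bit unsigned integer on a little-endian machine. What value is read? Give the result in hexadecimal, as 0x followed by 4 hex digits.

63488 in 16-bit hexadecimal is 0xF800.
Stored big-endian, the bytes at ascending addresses are F8 00.
Read back as little-endian, the first byte is least significant, giving 0x00F8.

0x00F8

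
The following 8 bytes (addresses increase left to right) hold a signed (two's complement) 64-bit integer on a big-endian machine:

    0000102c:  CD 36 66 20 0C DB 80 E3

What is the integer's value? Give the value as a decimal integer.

-3659625359351250717

In big-endian order the high byte comes first in memory.
The bytes are already most-significant first: 0xCD3666200CDB80E3.
Top bit is set, so as a signed 64-bit value this is 0xCD3666200CDB80E3 − 2^64 = -3659625359351250717.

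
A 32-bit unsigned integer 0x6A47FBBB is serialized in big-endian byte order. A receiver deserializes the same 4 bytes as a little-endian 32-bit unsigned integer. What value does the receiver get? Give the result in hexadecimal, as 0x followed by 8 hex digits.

0xBBFB476A

Stored big-endian, the bytes at ascending addresses are 6A 47 FB BB.
Read back as little-endian, the first byte is least significant, giving 0xBBFB476A.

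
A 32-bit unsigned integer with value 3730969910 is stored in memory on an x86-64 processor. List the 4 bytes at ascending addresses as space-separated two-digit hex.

3730969910 in hexadecimal, padded to 32 bits, is 0xDE621536.
Split into bytes (most-significant first): DE 62 15 36.
In little-endian order the low byte comes first in memory.
So at ascending addresses the bytes are 36 15 62 DE.

36 15 62 DE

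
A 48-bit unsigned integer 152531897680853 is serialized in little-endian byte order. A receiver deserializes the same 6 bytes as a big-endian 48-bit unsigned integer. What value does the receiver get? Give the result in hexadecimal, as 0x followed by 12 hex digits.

152531897680853 in 48-bit hexadecimal is 0x8ABA199403D5.
Stored little-endian, the bytes at ascending addresses are D5 03 94 19 BA 8A.
Read back as big-endian, the last byte is least significant, giving 0xD5039419BA8A.

0xD5039419BA8A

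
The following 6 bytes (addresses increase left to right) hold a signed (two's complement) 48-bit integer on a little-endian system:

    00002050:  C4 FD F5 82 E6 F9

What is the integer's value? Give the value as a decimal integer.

Little-endian stores the least-significant byte at the lowest address.
Reassemble most-significant byte first: F9 E6 82 F5 FD C4 → 0xF9E682F5FDC4.
Top bit is set, so as a signed 48-bit value this is 0xF9E682F5FDC4 − 2^48 = -6706541756988.

-6706541756988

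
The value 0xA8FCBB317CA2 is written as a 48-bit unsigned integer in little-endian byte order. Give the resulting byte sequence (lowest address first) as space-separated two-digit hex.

A2 7C 31 BB FC A8

Split into bytes (most-significant first): A8 FC BB 31 7C A2.
In little-endian order the low byte comes first in memory.
So at ascending addresses the bytes are A2 7C 31 BB FC A8.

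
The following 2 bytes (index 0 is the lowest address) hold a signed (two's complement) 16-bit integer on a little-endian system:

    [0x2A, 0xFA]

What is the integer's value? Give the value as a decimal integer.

-1494

Little-endian: lowest address holds the least-significant byte.
Reassemble most-significant byte first: FA 2A → 0xFA2A.
Top bit is set, so as a signed 16-bit value this is 0xFA2A − 2^16 = -1494.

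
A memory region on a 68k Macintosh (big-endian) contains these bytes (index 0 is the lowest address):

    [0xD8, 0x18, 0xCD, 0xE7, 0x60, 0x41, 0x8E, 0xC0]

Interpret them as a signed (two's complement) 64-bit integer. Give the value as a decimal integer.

-2875321968440013120

Big-endian: lowest address holds the most-significant byte.
The bytes are already most-significant first: 0xD818CDE760418EC0.
Top bit is set, so as a signed 64-bit value this is 0xD818CDE760418EC0 − 2^64 = -2875321968440013120.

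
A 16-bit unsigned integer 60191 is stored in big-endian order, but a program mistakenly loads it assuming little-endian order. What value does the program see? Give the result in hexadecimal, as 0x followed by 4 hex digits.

60191 in 16-bit hexadecimal is 0xEB1F.
Stored big-endian, the bytes at ascending addresses are EB 1F.
Read back as little-endian, the first byte is least significant, giving 0x1FEB.

0x1FEB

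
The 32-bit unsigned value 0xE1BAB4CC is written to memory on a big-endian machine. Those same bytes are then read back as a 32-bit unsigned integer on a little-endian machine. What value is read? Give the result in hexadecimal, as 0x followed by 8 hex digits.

0xCCB4BAE1

Stored big-endian, the bytes at ascending addresses are E1 BA B4 CC.
Read back as little-endian, the first byte is least significant, giving 0xCCB4BAE1.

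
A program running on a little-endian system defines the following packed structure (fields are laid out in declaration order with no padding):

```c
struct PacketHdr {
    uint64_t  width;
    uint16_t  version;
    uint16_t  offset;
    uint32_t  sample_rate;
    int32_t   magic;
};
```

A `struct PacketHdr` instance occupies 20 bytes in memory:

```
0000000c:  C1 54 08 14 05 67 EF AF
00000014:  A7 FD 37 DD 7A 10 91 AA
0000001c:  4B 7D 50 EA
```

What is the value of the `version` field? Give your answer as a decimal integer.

`version` follows `width` (8 bytes), so it starts at byte offset 8 and occupies 2 bytes.
Bytes at offsets 8..9: A7 FD.
Little-endian stores the least-significant byte at the lowest address.
Reassemble most-significant byte first: FD A7 → 0xFDA7.
0xFDA7 = 64935.

64935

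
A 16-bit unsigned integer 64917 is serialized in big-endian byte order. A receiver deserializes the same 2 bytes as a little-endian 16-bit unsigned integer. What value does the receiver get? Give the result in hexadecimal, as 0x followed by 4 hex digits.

0x95FD

64917 in 16-bit hexadecimal is 0xFD95.
Stored big-endian, the bytes at ascending addresses are FD 95.
Read back as little-endian, the first byte is least significant, giving 0x95FD.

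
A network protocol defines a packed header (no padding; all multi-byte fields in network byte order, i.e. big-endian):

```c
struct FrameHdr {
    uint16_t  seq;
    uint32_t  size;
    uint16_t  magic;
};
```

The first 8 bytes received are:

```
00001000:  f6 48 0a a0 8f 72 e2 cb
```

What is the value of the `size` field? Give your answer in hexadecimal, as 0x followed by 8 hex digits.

0x0AA08F72

`size` follows `seq` (2 bytes), so it starts at byte offset 2 and occupies 4 bytes.
Bytes at offsets 2..5: 0A A0 8F 72.
In big-endian order the high byte comes first in memory.
The bytes are already most-significant first: 0x0AA08F72.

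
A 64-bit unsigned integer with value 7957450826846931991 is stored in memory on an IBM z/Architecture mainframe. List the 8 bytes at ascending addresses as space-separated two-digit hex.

6E 6E 8B 5D DB D9 8C 17

7957450826846931991 in hexadecimal, padded to 64 bits, is 0x6E6E8B5DDBD98C17.
Split into bytes (most-significant first): 6E 6E 8B 5D DB D9 8C 17.
In big-endian order the high byte comes first in memory.
So the memory order matches the most-significant-first order: 6E 6E 8B 5D DB D9 8C 17.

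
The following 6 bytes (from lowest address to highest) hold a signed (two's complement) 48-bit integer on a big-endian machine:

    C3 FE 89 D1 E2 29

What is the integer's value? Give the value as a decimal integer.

-65976975367639

In big-endian order the high byte comes first in memory.
The bytes are already most-significant first: 0xC3FE89D1E229.
Top bit is set, so as a signed 48-bit value this is 0xC3FE89D1E229 − 2^48 = -65976975367639.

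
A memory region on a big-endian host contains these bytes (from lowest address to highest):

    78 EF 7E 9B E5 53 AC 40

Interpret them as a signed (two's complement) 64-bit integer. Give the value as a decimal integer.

8714323012017695808

In big-endian order the high byte comes first in memory.
The bytes are already most-significant first: 0x78EF7E9BE553AC40.
0x78EF7E9BE553AC40 = 8714323012017695808.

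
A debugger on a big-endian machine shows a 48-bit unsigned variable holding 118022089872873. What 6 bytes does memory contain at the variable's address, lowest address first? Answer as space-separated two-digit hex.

6B 57 28 BE 15 E9

118022089872873 in hexadecimal, padded to 48 bits, is 0x6B5728BE15E9.
Split into bytes (most-significant first): 6B 57 28 BE 15 E9.
Big-endian stores the most-significant byte at the lowest address.
So the memory order matches the most-significant-first order: 6B 57 28 BE 15 E9.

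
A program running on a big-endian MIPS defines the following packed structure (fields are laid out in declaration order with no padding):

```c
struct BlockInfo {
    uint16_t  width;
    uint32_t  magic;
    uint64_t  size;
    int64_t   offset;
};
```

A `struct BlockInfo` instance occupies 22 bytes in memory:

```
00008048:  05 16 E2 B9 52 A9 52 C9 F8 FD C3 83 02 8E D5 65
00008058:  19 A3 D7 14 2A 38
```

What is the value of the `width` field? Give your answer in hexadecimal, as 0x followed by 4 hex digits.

`width` is the first field, at byte offset 0, occupying 2 bytes.
Bytes at offsets 0..1: 05 16.
Big-endian stores the most-significant byte at the lowest address.
The bytes are already most-significant first: 0x0516.

0x0516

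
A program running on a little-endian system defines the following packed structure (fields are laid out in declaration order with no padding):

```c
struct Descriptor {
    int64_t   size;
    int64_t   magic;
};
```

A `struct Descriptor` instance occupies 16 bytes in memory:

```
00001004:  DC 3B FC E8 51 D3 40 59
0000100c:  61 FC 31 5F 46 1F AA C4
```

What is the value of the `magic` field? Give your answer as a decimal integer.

`magic` follows `size` (8 bytes), so it starts at byte offset 8 and occupies 8 bytes.
Bytes at offsets 8..15: 61 FC 31 5F 46 1F AA C4.
Little-endian: lowest address holds the least-significant byte.
Reassemble most-significant byte first: C4 AA 1F 46 5F 31 FC 61 → 0xC4AA1F465F31FC61.
Top bit is set, so as a signed 64-bit value this is 0xC4AA1F465F31FC61 − 2^64 = -4275570509129581471.

-4275570509129581471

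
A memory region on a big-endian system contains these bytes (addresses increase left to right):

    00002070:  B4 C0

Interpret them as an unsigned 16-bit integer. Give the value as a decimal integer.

Big-endian stores the most-significant byte at the lowest address.
The bytes are already most-significant first: 0xB4C0.
0xB4C0 = 46272.

46272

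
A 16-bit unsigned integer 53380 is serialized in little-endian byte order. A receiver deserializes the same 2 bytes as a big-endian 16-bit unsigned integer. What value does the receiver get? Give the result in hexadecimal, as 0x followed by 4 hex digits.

0x84D0

53380 in 16-bit hexadecimal is 0xD084.
Stored little-endian, the bytes at ascending addresses are 84 D0.
Read back as big-endian, the last byte is least significant, giving 0x84D0.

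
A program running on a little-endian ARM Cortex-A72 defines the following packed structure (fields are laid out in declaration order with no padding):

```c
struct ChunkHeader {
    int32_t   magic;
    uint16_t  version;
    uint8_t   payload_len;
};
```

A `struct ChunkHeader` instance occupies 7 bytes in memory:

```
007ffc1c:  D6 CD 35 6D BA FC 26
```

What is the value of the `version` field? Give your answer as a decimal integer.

`version` follows `magic` (4 bytes), so it starts at byte offset 4 and occupies 2 bytes.
Bytes at offsets 4..5: BA FC.
Little-endian stores the least-significant byte at the lowest address.
Reassemble most-significant byte first: FC BA → 0xFCBA.
0xFCBA = 64698.

64698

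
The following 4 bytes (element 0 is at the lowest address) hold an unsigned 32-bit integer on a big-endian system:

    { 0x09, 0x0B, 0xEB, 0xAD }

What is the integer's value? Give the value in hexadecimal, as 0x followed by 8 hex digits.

Big-endian: lowest address holds the most-significant byte.
The bytes are already most-significant first: 0x090BEBAD.

0x090BEBAD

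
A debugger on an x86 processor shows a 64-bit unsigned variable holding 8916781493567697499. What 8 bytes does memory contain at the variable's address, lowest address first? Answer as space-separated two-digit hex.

8916781493567697499 in hexadecimal, padded to 64 bits, is 0x7BBEC58677E1325B.
Split into bytes (most-significant first): 7B BE C5 86 77 E1 32 5B.
In little-endian order the low byte comes first in memory.
So at ascending addresses the bytes are 5B 32 E1 77 86 C5 BE 7B.

5B 32 E1 77 86 C5 BE 7B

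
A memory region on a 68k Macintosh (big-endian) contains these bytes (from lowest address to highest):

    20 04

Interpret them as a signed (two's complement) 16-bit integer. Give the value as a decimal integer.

In big-endian order the high byte comes first in memory.
The bytes are already most-significant first: 0x2004.
0x2004 = 8196.

8196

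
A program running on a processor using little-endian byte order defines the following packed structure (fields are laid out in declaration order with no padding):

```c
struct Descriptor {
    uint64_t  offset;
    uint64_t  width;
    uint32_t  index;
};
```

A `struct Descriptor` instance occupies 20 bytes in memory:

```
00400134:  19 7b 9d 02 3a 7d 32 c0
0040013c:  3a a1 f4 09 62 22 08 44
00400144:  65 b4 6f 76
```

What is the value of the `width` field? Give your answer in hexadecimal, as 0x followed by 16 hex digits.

0x4408226209F4A13A

`width` follows `offset` (8 bytes), so it starts at byte offset 8 and occupies 8 bytes.
Bytes at offsets 8..15: 3A A1 F4 09 62 22 08 44.
Little-endian stores the least-significant byte at the lowest address.
Reassemble most-significant byte first: 44 08 22 62 09 F4 A1 3A → 0x4408226209F4A13A.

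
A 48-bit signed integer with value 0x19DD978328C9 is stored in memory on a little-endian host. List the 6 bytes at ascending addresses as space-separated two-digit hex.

Split into bytes (most-significant first): 19 DD 97 83 28 C9.
Little-endian: lowest address holds the least-significant byte.
So at ascending addresses the bytes are C9 28 83 97 DD 19.

C9 28 83 97 DD 19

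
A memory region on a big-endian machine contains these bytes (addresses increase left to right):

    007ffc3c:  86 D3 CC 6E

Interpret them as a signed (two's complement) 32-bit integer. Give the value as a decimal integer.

-2032939922

Big-endian: lowest address holds the most-significant byte.
The bytes are already most-significant first: 0x86D3CC6E.
Top bit is set, so as a signed 32-bit value this is 0x86D3CC6E − 2^32 = -2032939922.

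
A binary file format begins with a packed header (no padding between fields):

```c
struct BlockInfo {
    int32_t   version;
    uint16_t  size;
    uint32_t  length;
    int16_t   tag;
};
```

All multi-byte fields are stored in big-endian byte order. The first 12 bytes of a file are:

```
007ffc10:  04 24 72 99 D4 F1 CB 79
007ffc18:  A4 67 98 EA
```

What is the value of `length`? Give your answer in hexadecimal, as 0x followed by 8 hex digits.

0xCB79A467

`length` follows `version` (4 B), `size` (2 B), so it starts at offset 4 + 2 = 6 and occupies 4 bytes.
Bytes at offsets 6..9: CB 79 A4 67.
In big-endian order the high byte comes first in memory.
The bytes are already most-significant first: 0xCB79A467.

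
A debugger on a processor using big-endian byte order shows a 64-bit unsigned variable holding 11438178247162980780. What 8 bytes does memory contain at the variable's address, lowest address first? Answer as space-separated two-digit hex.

9E BC 92 83 83 BF E9 AC

11438178247162980780 in hexadecimal, padded to 64 bits, is 0x9EBC928383BFE9AC.
Split into bytes (most-significant first): 9E BC 92 83 83 BF E9 AC.
In big-endian order the high byte comes first in memory.
So the memory order matches the most-significant-first order: 9E BC 92 83 83 BF E9 AC.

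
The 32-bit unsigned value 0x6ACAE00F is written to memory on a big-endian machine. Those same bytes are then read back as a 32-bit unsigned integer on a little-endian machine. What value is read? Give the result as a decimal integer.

Stored big-endian, the bytes at ascending addresses are 6A CA E0 0F.
Read back as little-endian, the first byte is least significant, giving 0x0FE0CA6A.
0x0FE0CA6A = 266390122.

266390122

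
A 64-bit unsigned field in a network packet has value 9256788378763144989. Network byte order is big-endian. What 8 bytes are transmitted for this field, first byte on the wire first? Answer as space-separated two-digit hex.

9256788378763144989 in hexadecimal, padded to 64 bits, is 0x8076B7FC65242F1D.
Split into bytes (most-significant first): 80 76 B7 FC 65 24 2F 1D.
Big-endian stores the most-significant byte at the lowest address.
So the memory order matches the most-significant-first order: 80 76 B7 FC 65 24 2F 1D.

80 76 B7 FC 65 24 2F 1D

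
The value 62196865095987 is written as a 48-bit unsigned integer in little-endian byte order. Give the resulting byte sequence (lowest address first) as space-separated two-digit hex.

33 D9 0C 56 91 38

62196865095987 in hexadecimal, padded to 48 bits, is 0x3891560CD933.
Split into bytes (most-significant first): 38 91 56 0C D9 33.
Little-endian stores the least-significant byte at the lowest address.
So at ascending addresses the bytes are 33 D9 0C 56 91 38.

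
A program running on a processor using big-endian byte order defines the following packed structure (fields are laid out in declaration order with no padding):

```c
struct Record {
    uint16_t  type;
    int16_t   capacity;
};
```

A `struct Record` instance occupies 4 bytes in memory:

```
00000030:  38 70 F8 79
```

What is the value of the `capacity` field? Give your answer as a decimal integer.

`capacity` follows `type` (2 bytes), so it starts at byte offset 2 and occupies 2 bytes.
Bytes at offsets 2..3: F8 79.
Big-endian: lowest address holds the most-significant byte.
The bytes are already most-significant first: 0xF879.
Top bit is set, so as a signed 16-bit value this is 0xF879 − 2^16 = -1927.

-1927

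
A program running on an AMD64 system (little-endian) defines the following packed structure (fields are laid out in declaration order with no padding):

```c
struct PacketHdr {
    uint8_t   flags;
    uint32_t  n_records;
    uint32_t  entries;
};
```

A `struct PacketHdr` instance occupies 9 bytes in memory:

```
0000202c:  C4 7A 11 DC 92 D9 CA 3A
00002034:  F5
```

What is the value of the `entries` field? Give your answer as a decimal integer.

4114270937

`entries` follows `flags` (1 B), `n_records` (4 B), so it starts at offset 1 + 4 = 5 and occupies 4 bytes.
Bytes at offsets 5..8: D9 CA 3A F5.
Little-endian stores the least-significant byte at the lowest address.
Reassemble most-significant byte first: F5 3A CA D9 → 0xF53ACAD9.
0xF53ACAD9 = 4114270937.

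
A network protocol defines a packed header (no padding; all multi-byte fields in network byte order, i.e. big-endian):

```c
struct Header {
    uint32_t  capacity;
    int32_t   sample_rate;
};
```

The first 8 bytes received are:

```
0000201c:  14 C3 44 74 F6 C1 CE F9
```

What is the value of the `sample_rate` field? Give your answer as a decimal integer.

`sample_rate` follows `capacity` (4 bytes), so it starts at byte offset 4 and occupies 4 bytes.
Bytes at offsets 4..7: F6 C1 CE F9.
In big-endian order the high byte comes first in memory.
The bytes are already most-significant first: 0xF6C1CEF9.
Top bit is set, so as a signed 32-bit value this is 0xF6C1CEF9 − 2^32 = -155070727.

-155070727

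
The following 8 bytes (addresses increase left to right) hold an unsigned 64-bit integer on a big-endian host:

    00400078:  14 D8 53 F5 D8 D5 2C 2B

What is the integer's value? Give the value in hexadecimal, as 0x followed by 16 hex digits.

In big-endian order the high byte comes first in memory.
The bytes are already most-significant first: 0x14D853F5D8D52C2B.

0x14D853F5D8D52C2B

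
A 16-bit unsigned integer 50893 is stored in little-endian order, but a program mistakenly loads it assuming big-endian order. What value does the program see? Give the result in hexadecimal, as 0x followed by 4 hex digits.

50893 in 16-bit hexadecimal is 0xC6CD.
Stored little-endian, the bytes at ascending addresses are CD C6.
Read back as big-endian, the last byte is least significant, giving 0xCDC6.

0xCDC6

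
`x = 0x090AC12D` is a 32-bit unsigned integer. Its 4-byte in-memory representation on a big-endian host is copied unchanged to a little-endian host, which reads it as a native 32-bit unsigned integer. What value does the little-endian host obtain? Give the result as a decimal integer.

767625737

Stored big-endian, the bytes at ascending addresses are 09 0A C1 2D.
Read back as little-endian, the first byte is least significant, giving 0x2DC10A09.
0x2DC10A09 = 767625737.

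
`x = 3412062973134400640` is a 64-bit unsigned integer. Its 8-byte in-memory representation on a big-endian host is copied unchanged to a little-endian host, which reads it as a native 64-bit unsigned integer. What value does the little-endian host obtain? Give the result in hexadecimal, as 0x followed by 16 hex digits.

0x806CF03832155A2F

3412062973134400640 in 64-bit hexadecimal is 0x2F5A153238F06C80.
Stored big-endian, the bytes at ascending addresses are 2F 5A 15 32 38 F0 6C 80.
Read back as little-endian, the first byte is least significant, giving 0x806CF03832155A2F.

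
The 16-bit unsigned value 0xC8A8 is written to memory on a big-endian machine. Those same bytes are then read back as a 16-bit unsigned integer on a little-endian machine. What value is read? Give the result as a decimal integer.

43208

Stored big-endian, the bytes at ascending addresses are C8 A8.
Read back as little-endian, the first byte is least significant, giving 0xA8C8.
0xA8C8 = 43208.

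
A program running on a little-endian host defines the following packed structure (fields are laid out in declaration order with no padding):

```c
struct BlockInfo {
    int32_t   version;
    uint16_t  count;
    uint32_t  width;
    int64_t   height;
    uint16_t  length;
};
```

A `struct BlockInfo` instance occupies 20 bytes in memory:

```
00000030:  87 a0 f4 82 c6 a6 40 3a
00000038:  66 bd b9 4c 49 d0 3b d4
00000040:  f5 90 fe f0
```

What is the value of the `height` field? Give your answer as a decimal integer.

`height` follows `version` (4 B), `count` (2 B), `width` (4 B), so it starts at offset 4 + 2 + 4 = 10 and occupies 8 bytes.
Bytes at offsets 10..17: B9 4C 49 D0 3B D4 F5 90.
Little-endian: lowest address holds the least-significant byte.
Reassemble most-significant byte first: 90 F5 D4 3B D0 49 4C B9 → 0x90F5D43BD0494CB9.
Top bit is set, so as a signed 64-bit value this is 0x90F5D43BD0494CB9 − 2^64 = -8001255809591194439.

-8001255809591194439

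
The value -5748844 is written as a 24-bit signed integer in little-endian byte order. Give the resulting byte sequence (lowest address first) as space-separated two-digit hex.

94 47 A8

Two's complement of -5748844 in 24 bits: 5748844 = 0x57B86C; invert → 0xA84793; add 1 → 0xA84794.
Split into bytes (most-significant first): A8 47 94.
Little-endian stores the least-significant byte at the lowest address.
So at ascending addresses the bytes are 94 47 A8.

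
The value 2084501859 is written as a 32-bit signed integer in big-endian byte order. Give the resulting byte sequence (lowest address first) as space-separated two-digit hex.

7C 3E F9 63

2084501859 in hexadecimal, padded to 32 bits, is 0x7C3EF963.
Split into bytes (most-significant first): 7C 3E F9 63.
Big-endian: lowest address holds the most-significant byte.
So the memory order matches the most-significant-first order: 7C 3E F9 63.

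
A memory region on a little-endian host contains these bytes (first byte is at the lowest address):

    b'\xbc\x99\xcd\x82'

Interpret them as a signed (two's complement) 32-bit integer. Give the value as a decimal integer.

-2100454980

Little-endian: lowest address holds the least-significant byte.
Reassemble most-significant byte first: 82 CD 99 BC → 0x82CD99BC.
Top bit is set, so as a signed 32-bit value this is 0x82CD99BC − 2^32 = -2100454980.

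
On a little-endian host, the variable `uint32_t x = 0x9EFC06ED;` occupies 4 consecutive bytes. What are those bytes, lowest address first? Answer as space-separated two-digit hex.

ED 06 FC 9E

Split into bytes (most-significant first): 9E FC 06 ED.
In little-endian order the low byte comes first in memory.
So at ascending addresses the bytes are ED 06 FC 9E.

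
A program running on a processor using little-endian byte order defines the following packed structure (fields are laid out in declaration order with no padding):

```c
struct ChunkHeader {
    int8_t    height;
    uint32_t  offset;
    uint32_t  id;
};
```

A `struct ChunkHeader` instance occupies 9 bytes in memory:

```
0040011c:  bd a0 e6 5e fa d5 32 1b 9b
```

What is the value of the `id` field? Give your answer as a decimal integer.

2602250965

`id` follows `height` (1 B), `offset` (4 B), so it starts at offset 1 + 4 = 5 and occupies 4 bytes.
Bytes at offsets 5..8: D5 32 1B 9B.
Little-endian: lowest address holds the least-significant byte.
Reassemble most-significant byte first: 9B 1B 32 D5 → 0x9B1B32D5.
0x9B1B32D5 = 2602250965.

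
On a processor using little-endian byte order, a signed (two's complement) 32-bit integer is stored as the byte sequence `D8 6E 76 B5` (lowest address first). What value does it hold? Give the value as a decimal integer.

In little-endian order the low byte comes first in memory.
Reassemble most-significant byte first: B5 76 6E D8 → 0xB5766ED8.
Top bit is set, so as a signed 32-bit value this is 0xB5766ED8 − 2^32 = -1250529576.

-1250529576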